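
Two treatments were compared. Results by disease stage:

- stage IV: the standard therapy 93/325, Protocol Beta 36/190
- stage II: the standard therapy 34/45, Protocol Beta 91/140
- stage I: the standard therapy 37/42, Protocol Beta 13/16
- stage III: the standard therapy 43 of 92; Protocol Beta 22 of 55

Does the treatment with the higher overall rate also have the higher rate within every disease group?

Stage IV: the standard therapy 93/325 = 28.6%, Protocol Beta 36/190 = 18.9% → the standard therapy
Stage II: the standard therapy 34/45 = 75.6%, Protocol Beta 91/140 = 65.0% → the standard therapy
Stage I: the standard therapy 37/42 = 88.1%, Protocol Beta 13/16 = 81.2% → the standard therapy
Stage III: the standard therapy 43/92 = 46.7%, Protocol Beta 22/55 = 40.0% → the standard therapy
Overall: the standard therapy 207/504 = 41.1%, Protocol Beta 162/401 = 40.4% → the standard therapy
The standard therapy wins overall and in every disease group — no reversal.

Yes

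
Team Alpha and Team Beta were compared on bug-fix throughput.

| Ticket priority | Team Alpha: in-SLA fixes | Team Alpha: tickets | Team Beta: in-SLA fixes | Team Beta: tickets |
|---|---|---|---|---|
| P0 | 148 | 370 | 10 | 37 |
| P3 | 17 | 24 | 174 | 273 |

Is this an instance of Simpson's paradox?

P0: Team Alpha 148/370 = 40.0%, Team Beta 10/37 = 27.0% → Team Alpha
P3: Team Alpha 17/24 = 70.8%, Team Beta 174/273 = 63.7% → Team Alpha
Overall: Team Alpha 165/394 = 41.9%, Team Beta 184/310 = 59.4% → Team Beta
Team Alpha wins each ticket group but Team Beta wins overall — the comparison reverses. Team Alpha's tickets skew toward P0, which has a lower base rate.

Yes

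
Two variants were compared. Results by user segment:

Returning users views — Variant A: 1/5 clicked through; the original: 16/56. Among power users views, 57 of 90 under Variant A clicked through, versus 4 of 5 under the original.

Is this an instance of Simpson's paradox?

Yes

Returning users: Variant A 1/5 = 20.0%, the original 16/56 = 28.6% → the original
Power users: Variant A 57/90 = 63.3%, the original 4/5 = 80.0% → the original
Overall: Variant A 58/95 = 61.1%, the original 20/61 = 32.8% → Variant A
The original wins each user group but Variant A wins overall — the comparison reverses. The original's views skew toward returning users, which has a lower base rate.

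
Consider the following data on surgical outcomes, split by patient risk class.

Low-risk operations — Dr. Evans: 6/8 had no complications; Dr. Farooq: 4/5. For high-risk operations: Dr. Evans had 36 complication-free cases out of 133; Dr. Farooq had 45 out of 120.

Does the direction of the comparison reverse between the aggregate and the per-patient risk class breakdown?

No

Low-risk: Dr. Evans 6/8 = 75.0%, Dr. Farooq 4/5 = 80.0% → Dr. Farooq
High-risk: Dr. Evans 36/133 = 27.1%, Dr. Farooq 45/120 = 37.5% → Dr. Farooq
Overall: Dr. Evans 42/141 = 29.8%, Dr. Farooq 49/125 = 39.2% → Dr. Farooq
Dr. Farooq wins overall and in every patient risk group — no reversal.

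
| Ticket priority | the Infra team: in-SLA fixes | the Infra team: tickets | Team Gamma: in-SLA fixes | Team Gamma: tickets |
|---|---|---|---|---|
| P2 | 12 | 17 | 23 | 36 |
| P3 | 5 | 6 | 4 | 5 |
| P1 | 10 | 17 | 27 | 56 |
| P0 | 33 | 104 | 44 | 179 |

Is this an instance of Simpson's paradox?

No

P2: the Infra team 12/17 = 70.6%, Team Gamma 23/36 = 63.9% → the Infra team
P3: the Infra team 5/6 = 83.3%, Team Gamma 4/5 = 80.0% → the Infra team
P1: the Infra team 10/17 = 58.8%, Team Gamma 27/56 = 48.2% → the Infra team
P0: the Infra team 33/104 = 31.7%, Team Gamma 44/179 = 24.6% → the Infra team
Overall: the Infra team 60/144 = 41.7%, Team Gamma 98/276 = 35.5% → the Infra team
The Infra team wins overall and in every ticket group — no reversal.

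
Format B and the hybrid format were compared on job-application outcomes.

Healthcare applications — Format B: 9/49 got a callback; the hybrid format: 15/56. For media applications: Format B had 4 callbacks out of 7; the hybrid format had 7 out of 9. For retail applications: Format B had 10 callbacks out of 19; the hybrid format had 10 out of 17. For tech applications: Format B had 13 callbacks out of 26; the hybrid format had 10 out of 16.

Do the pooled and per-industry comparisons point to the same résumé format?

Healthcare: Format B 9/49 = 18.4%, the hybrid format 15/56 = 26.8% → the hybrid format
Media: Format B 4/7 = 57.1%, the hybrid format 7/9 = 77.8% → the hybrid format
Retail: Format B 10/19 = 52.6%, the hybrid format 10/17 = 58.8% → the hybrid format
Tech: Format B 13/26 = 50.0%, the hybrid format 10/16 = 62.5% → the hybrid format
Overall: Format B 36/101 = 35.6%, the hybrid format 42/98 = 42.9% → the hybrid format
The hybrid format wins overall and in every industry group — no reversal.

Yes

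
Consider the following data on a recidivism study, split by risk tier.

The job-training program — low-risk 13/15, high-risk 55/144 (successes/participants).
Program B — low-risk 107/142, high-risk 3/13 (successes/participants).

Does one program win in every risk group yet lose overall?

Low-risk: the job-training program 13/15 = 86.7%, Program B 107/142 = 75.4% → the job-training program
High-risk: the job-training program 55/144 = 38.2%, Program B 3/13 = 23.1% → the job-training program
Overall: the job-training program 68/159 = 42.8%, Program B 110/155 = 71.0% → Program B
The job-training program wins each risk group but Program B wins overall — the comparison reverses. The job-training program's participants skew toward high-risk, which has a lower base rate.

Yes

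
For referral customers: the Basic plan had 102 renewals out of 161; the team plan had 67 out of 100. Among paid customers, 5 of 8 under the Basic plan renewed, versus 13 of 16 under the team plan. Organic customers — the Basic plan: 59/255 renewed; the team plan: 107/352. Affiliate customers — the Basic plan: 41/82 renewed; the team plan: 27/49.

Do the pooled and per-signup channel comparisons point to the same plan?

Yes

Referral: the Basic plan 102/161 = 63.4%, the team plan 67/100 = 67.0% → the team plan
Paid: the Basic plan 5/8 = 62.5%, the team plan 13/16 = 81.2% → the team plan
Organic: the Basic plan 59/255 = 23.1%, the team plan 107/352 = 30.4% → the team plan
Affiliate: the Basic plan 41/82 = 50.0%, the team plan 27/49 = 55.1% → the team plan
Overall: the Basic plan 207/506 = 40.9%, the team plan 214/517 = 41.4% → the team plan
The team plan wins overall and in every signup group — no reversal.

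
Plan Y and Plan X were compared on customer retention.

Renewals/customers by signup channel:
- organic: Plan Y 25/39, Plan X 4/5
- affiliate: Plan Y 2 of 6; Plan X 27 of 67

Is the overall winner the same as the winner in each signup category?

Organic: Plan Y 25/39 = 64.1%, Plan X 4/5 = 80.0% → Plan X
Affiliate: Plan Y 2/6 = 33.3%, Plan X 27/67 = 40.3% → Plan X
Overall: Plan Y 27/45 = 60.0%, Plan X 31/72 = 43.1% → Plan Y
Plan X wins each signup group but Plan Y wins overall — the comparison reverses. Plan X's customers skew toward affiliate, which has a lower base rate.

No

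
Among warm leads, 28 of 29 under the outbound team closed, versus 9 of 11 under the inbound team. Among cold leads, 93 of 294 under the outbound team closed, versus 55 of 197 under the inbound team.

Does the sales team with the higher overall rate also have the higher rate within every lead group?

Yes

Warm: the outbound team 28/29 = 96.6%, the inbound team 9/11 = 81.8% → the outbound team
Cold: the outbound team 93/294 = 31.6%, the inbound team 55/197 = 27.9% → the outbound team
Overall: the outbound team 121/323 = 37.5%, the inbound team 64/208 = 30.8% → the outbound team
The outbound team wins overall and in every lead group — no reversal.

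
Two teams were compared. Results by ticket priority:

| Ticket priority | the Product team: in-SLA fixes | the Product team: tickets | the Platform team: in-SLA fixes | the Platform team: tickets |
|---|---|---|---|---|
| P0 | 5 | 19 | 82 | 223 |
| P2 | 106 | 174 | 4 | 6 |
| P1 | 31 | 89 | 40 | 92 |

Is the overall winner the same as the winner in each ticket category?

P0: the Product team 5/19 = 26.3%, the Platform team 82/223 = 36.8% → the Platform team
P2: the Product team 106/174 = 60.9%, the Platform team 4/6 = 66.7% → the Platform team
P1: the Product team 31/89 = 34.8%, the Platform team 40/92 = 43.5% → the Platform team
Overall: the Product team 142/282 = 50.4%, the Platform team 126/321 = 39.3% → the Product team
The Platform team wins each ticket group but the Product team wins overall — the comparison reverses. The Platform team's tickets skew toward P0, which has a lower base rate.

No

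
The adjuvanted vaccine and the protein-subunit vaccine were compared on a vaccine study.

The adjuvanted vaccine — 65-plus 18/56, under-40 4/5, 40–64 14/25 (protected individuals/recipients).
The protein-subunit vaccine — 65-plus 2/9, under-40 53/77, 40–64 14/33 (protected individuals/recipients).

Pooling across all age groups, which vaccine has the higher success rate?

65-plus: the adjuvanted vaccine 18/56 = 32.1%, the protein-subunit vaccine 2/9 = 22.2% → the adjuvanted vaccine
Under-40: the adjuvanted vaccine 4/5 = 80.0%, the protein-subunit vaccine 53/77 = 68.8% → the adjuvanted vaccine
40–64: the adjuvanted vaccine 14/25 = 56.0%, the protein-subunit vaccine 14/33 = 42.4% → the adjuvanted vaccine
Overall: the adjuvanted vaccine 36/86 = 41.9%, the protein-subunit vaccine 69/119 = 58.0% → the protein-subunit vaccine
(The adjuvanted vaccine wins every age group but the protein-subunit vaccine wins overall — the adjuvanted vaccine's recipients skew toward the low-rate 65-plus group.)

the protein-subunit vaccine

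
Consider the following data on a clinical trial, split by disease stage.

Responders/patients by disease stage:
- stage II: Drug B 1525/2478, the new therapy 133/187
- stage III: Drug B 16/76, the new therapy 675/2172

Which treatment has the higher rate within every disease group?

Stage II: Drug B 1525/2478 = 61.5%, the new therapy 133/187 = 71.1% → the new therapy
Stage III: Drug B 16/76 = 21.1%, the new therapy 675/2172 = 31.1% → the new therapy
The new therapy has the higher rate in both groups.

the new therapy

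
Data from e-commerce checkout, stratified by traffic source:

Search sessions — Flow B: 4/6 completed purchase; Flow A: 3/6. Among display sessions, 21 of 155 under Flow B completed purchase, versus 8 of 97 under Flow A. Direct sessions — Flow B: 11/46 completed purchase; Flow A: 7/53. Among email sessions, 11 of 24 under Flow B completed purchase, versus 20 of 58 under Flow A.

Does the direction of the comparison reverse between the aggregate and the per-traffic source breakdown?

No

Search: Flow B 4/6 = 66.7%, Flow A 3/6 = 50.0% → Flow B
Display: Flow B 21/155 = 13.5%, Flow A 8/97 = 8.2% → Flow B
Direct: Flow B 11/46 = 23.9%, Flow A 7/53 = 13.2% → Flow B
Email: Flow B 11/24 = 45.8%, Flow A 20/58 = 34.5% → Flow B
Overall: Flow B 47/231 = 20.3%, Flow A 38/214 = 17.8% → Flow B
Flow B wins overall and in every traffic group — no reversal.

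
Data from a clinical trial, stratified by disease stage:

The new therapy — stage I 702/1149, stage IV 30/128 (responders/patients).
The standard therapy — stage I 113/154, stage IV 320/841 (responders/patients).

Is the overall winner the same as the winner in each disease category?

Stage I: the new therapy 702/1149 = 61.1%, the standard therapy 113/154 = 73.4% → the standard therapy
Stage IV: the new therapy 30/128 = 23.4%, the standard therapy 320/841 = 38.0% → the standard therapy
Overall: the new therapy 732/1277 = 57.3%, the standard therapy 433/995 = 43.5% → the new therapy
The standard therapy wins each disease group but the new therapy wins overall — the comparison reverses. The standard therapy's patients skew toward stage IV, which has a lower base rate.

No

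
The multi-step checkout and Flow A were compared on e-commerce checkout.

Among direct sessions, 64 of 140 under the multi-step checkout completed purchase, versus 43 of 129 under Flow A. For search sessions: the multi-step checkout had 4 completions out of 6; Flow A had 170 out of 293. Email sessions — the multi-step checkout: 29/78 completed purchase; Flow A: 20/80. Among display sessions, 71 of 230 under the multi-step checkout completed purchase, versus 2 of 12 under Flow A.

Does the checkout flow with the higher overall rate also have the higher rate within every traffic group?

No

Direct: the multi-step checkout 64/140 = 45.7%, Flow A 43/129 = 33.3% → the multi-step checkout
Search: the multi-step checkout 4/6 = 66.7%, Flow A 170/293 = 58.0% → the multi-step checkout
Email: the multi-step checkout 29/78 = 37.2%, Flow A 20/80 = 25.0% → the multi-step checkout
Display: the multi-step checkout 71/230 = 30.9%, Flow A 2/12 = 16.7% → the multi-step checkout
Overall: the multi-step checkout 168/454 = 37.0%, Flow A 235/514 = 45.7% → Flow A
The multi-step checkout wins each traffic group but Flow A wins overall — the comparison reverses. The multi-step checkout's sessions skew toward display, which has a lower base rate.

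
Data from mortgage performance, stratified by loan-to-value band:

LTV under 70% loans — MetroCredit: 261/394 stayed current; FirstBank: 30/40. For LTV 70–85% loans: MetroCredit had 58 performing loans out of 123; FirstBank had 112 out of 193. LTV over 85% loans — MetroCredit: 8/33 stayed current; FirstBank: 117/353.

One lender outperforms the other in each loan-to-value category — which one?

LTV under 70%: MetroCredit 261/394 = 66.2%, FirstBank 30/40 = 75.0% → FirstBank
LTV 70–85%: MetroCredit 58/123 = 47.2%, FirstBank 112/193 = 58.0% → FirstBank
LTV over 85%: MetroCredit 8/33 = 24.2%, FirstBank 117/353 = 33.1% → FirstBank
FirstBank has the higher rate in all 3 groups.

FirstBank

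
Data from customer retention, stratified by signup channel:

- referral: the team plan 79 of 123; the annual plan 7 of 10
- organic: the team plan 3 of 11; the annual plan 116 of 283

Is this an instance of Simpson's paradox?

Referral: the team plan 79/123 = 64.2%, the annual plan 7/10 = 70.0% → the annual plan
Organic: the team plan 3/11 = 27.3%, the annual plan 116/283 = 41.0% → the annual plan
Overall: the team plan 82/134 = 61.2%, the annual plan 123/293 = 42.0% → the team plan
The annual plan wins each signup group but the team plan wins overall — the comparison reverses. The annual plan's customers skew toward organic, which has a lower base rate.

Yes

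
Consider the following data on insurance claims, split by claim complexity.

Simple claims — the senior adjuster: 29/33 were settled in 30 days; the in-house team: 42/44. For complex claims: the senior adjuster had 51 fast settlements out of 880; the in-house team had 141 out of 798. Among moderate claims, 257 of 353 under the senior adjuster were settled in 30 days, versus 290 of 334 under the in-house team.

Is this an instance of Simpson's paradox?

No

Simple: the senior adjuster 29/33 = 87.9%, the in-house team 42/44 = 95.5% → the in-house team
Complex: the senior adjuster 51/880 = 5.8%, the in-house team 141/798 = 17.7% → the in-house team
Moderate: the senior adjuster 257/353 = 72.8%, the in-house team 290/334 = 86.8% → the in-house team
Overall: the senior adjuster 337/1266 = 26.6%, the in-house team 473/1176 = 40.2% → the in-house team
The in-house team wins overall and in every claim group — no reversal.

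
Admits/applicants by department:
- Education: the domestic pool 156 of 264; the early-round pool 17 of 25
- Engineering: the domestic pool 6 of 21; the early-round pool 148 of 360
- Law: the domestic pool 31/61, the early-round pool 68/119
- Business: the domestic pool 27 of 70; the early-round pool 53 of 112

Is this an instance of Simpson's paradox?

Yes

Education: the domestic pool 156/264 = 59.1%, the early-round pool 17/25 = 68.0% → the early-round pool
Engineering: the domestic pool 6/21 = 28.6%, the early-round pool 148/360 = 41.1% → the early-round pool
Law: the domestic pool 31/61 = 50.8%, the early-round pool 68/119 = 57.1% → the early-round pool
Business: the domestic pool 27/70 = 38.6%, the early-round pool 53/112 = 47.3% → the early-round pool
Overall: the domestic pool 220/416 = 52.9%, the early-round pool 286/616 = 46.4% → the domestic pool
The early-round pool wins each department group but the domestic pool wins overall — the comparison reverses. The early-round pool's applicants skew toward Engineering, which has a lower base rate.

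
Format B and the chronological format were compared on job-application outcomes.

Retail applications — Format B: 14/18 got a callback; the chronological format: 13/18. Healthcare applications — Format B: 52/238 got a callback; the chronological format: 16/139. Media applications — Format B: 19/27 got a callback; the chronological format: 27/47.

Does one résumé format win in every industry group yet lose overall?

No

Retail: Format B 14/18 = 77.8%, the chronological format 13/18 = 72.2% → Format B
Healthcare: Format B 52/238 = 21.8%, the chronological format 16/139 = 11.5% → Format B
Media: Format B 19/27 = 70.4%, the chronological format 27/47 = 57.4% → Format B
Overall: Format B 85/283 = 30.0%, the chronological format 56/204 = 27.5% → Format B
Format B wins overall and in every industry group — no reversal.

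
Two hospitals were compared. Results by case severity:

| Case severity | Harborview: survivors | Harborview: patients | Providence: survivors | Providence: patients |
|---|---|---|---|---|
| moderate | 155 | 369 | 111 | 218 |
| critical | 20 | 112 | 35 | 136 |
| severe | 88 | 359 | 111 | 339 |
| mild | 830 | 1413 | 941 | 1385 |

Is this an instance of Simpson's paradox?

No

Moderate: Harborview 155/369 = 42.0%, Providence 111/218 = 50.9% → Providence
Critical: Harborview 20/112 = 17.9%, Providence 35/136 = 25.7% → Providence
Severe: Harborview 88/359 = 24.5%, Providence 111/339 = 32.7% → Providence
Mild: Harborview 830/1413 = 58.7%, Providence 941/1385 = 67.9% → Providence
Overall: Harborview 1093/2253 = 48.5%, Providence 1198/2078 = 57.7% → Providence
Providence wins overall and in every case group — no reversal.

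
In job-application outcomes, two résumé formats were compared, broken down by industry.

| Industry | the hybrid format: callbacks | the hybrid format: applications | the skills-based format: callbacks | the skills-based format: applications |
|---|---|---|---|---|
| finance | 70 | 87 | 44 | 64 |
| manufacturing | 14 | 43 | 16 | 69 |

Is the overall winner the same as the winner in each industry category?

Yes

Finance: the hybrid format 70/87 = 80.5%, the skills-based format 44/64 = 68.8% → the hybrid format
Manufacturing: the hybrid format 14/43 = 32.6%, the skills-based format 16/69 = 23.2% → the hybrid format
Overall: the hybrid format 84/130 = 64.6%, the skills-based format 60/133 = 45.1% → the hybrid format
The hybrid format wins overall and in every industry group — no reversal.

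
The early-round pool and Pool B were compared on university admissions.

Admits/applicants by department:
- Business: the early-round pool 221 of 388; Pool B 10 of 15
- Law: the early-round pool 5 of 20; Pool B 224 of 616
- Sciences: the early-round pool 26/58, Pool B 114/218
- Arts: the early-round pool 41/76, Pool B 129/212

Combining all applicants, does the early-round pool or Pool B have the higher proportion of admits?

Business: the early-round pool 221/388 = 57.0%, Pool B 10/15 = 66.7% → Pool B
Law: the early-round pool 5/20 = 25.0%, Pool B 224/616 = 36.4% → Pool B
Sciences: the early-round pool 26/58 = 44.8%, Pool B 114/218 = 52.3% → Pool B
Arts: the early-round pool 41/76 = 53.9%, Pool B 129/212 = 60.8% → Pool B
Overall: the early-round pool 293/542 = 54.1%, Pool B 477/1061 = 45.0% → the early-round pool
(Pool B wins every department group but the early-round pool wins overall — Pool B's applicants skew toward the low-rate Law group.)

the early-round pool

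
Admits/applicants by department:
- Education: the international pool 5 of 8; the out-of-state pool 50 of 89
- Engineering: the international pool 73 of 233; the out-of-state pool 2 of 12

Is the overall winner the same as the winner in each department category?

Education: the international pool 5/8 = 62.5%, the out-of-state pool 50/89 = 56.2% → the international pool
Engineering: the international pool 73/233 = 31.3%, the out-of-state pool 2/12 = 16.7% → the international pool
Overall: the international pool 78/241 = 32.4%, the out-of-state pool 52/101 = 51.5% → the out-of-state pool
The international pool wins each department group but the out-of-state pool wins overall — the comparison reverses. The international pool's applicants skew toward Engineering, which has a lower base rate.

No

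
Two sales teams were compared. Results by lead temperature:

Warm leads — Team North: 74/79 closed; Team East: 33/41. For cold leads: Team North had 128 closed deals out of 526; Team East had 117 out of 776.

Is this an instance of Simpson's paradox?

Warm: Team North 74/79 = 93.7%, Team East 33/41 = 80.5% → Team North
Cold: Team North 128/526 = 24.3%, Team East 117/776 = 15.1% → Team North
Overall: Team North 202/605 = 33.4%, Team East 150/817 = 18.4% → Team North
Team North wins overall and in every lead group — no reversal.

No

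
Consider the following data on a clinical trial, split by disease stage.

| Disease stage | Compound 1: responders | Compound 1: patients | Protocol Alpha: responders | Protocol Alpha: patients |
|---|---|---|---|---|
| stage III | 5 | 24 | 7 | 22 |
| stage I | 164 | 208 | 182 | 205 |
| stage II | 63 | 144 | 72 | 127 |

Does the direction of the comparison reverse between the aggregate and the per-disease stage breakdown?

Stage III: Compound 1 5/24 = 20.8%, Protocol Alpha 7/22 = 31.8% → Protocol Alpha
Stage I: Compound 1 164/208 = 78.8%, Protocol Alpha 182/205 = 88.8% → Protocol Alpha
Stage II: Compound 1 63/144 = 43.8%, Protocol Alpha 72/127 = 56.7% → Protocol Alpha
Overall: Compound 1 232/376 = 61.7%, Protocol Alpha 261/354 = 73.7% → Protocol Alpha
Protocol Alpha wins overall and in every disease group — no reversal.

No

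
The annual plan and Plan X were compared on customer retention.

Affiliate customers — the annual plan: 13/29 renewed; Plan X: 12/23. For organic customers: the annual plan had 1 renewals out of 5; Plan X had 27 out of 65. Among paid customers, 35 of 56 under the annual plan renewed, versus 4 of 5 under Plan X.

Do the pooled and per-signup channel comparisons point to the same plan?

Affiliate: the annual plan 13/29 = 44.8%, Plan X 12/23 = 52.2% → Plan X
Organic: the annual plan 1/5 = 20.0%, Plan X 27/65 = 41.5% → Plan X
Paid: the annual plan 35/56 = 62.5%, Plan X 4/5 = 80.0% → Plan X
Overall: the annual plan 49/90 = 54.4%, Plan X 43/93 = 46.2% → the annual plan
Plan X wins each signup group but the annual plan wins overall — the comparison reverses. Plan X's customers skew toward organic, which has a lower base rate.

No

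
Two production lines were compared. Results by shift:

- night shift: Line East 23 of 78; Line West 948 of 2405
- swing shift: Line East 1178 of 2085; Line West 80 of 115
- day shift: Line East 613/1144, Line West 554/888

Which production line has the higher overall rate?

Line East

Night shift: Line East 23/78 = 29.5%, Line West 948/2405 = 39.4% → Line West
Swing shift: Line East 1178/2085 = 56.5%, Line West 80/115 = 69.6% → Line West
Day shift: Line East 613/1144 = 53.6%, Line West 554/888 = 62.4% → Line West
Overall: Line East 1814/3307 = 54.9%, Line West 1582/3408 = 46.4% → Line East
(Line West wins every shift group but Line East wins overall — Line West's units skew toward the low-rate night shift group.)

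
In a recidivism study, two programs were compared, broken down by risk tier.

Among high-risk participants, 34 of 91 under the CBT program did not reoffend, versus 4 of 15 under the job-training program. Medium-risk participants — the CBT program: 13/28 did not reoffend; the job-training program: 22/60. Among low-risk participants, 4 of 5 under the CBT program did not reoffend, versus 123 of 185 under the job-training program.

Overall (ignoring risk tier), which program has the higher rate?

High-risk: the CBT program 34/91 = 37.4%, the job-training program 4/15 = 26.7% → the CBT program
Medium-risk: the CBT program 13/28 = 46.4%, the job-training program 22/60 = 36.7% → the CBT program
Low-risk: the CBT program 4/5 = 80.0%, the job-training program 123/185 = 66.5% → the CBT program
Overall: the CBT program 51/124 = 41.1%, the job-training program 149/260 = 57.3% → the job-training program
(The CBT program wins every risk group but the job-training program wins overall — the CBT program's participants skew toward the low-rate high-risk group.)

the job-training program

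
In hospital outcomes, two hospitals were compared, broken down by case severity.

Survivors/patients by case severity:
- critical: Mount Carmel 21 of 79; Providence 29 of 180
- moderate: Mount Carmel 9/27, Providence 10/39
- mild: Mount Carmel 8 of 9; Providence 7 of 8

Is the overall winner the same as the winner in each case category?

Yes

Critical: Mount Carmel 21/79 = 26.6%, Providence 29/180 = 16.1% → Mount Carmel
Moderate: Mount Carmel 9/27 = 33.3%, Providence 10/39 = 25.6% → Mount Carmel
Mild: Mount Carmel 8/9 = 88.9%, Providence 7/8 = 87.5% → Mount Carmel
Overall: Mount Carmel 38/115 = 33.0%, Providence 46/227 = 20.3% → Mount Carmel
Mount Carmel wins overall and in every case group — no reversal.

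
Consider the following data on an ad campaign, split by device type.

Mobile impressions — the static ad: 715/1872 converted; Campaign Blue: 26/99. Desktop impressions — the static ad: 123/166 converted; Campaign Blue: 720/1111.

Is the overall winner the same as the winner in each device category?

Mobile: the static ad 715/1872 = 38.2%, Campaign Blue 26/99 = 26.3% → the static ad
Desktop: the static ad 123/166 = 74.1%, Campaign Blue 720/1111 = 64.8% → the static ad
Overall: the static ad 838/2038 = 41.1%, Campaign Blue 746/1210 = 61.7% → Campaign Blue
The static ad wins each device group but Campaign Blue wins overall — the comparison reverses. The static ad's impressions skew toward mobile, which has a lower base rate.

No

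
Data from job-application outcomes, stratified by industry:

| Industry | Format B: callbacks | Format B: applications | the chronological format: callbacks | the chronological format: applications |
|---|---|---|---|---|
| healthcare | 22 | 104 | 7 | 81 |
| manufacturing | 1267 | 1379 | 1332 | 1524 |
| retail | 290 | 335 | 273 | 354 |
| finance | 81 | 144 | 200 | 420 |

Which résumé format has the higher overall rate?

Healthcare: Format B 22/104 = 21.2%, the chronological format 7/81 = 8.6% → Format B
Manufacturing: Format B 1267/1379 = 91.9%, the chronological format 1332/1524 = 87.4% → Format B
Retail: Format B 290/335 = 86.6%, the chronological format 273/354 = 77.1% → Format B
Finance: Format B 81/144 = 56.2%, the chronological format 200/420 = 47.6% → Format B
Overall: Format B 1660/1962 = 84.6%, the chronological format 1812/2379 = 76.2% → Format B

Format B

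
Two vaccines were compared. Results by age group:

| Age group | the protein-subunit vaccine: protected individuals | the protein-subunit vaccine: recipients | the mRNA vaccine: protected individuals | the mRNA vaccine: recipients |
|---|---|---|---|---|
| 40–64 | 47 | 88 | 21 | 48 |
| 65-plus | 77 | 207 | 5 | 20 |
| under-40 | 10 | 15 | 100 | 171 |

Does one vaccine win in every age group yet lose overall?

40–64: the protein-subunit vaccine 47/88 = 53.4%, the mRNA vaccine 21/48 = 43.8% → the protein-subunit vaccine
65-plus: the protein-subunit vaccine 77/207 = 37.2%, the mRNA vaccine 5/20 = 25.0% → the protein-subunit vaccine
Under-40: the protein-subunit vaccine 10/15 = 66.7%, the mRNA vaccine 100/171 = 58.5% → the protein-subunit vaccine
Overall: the protein-subunit vaccine 134/310 = 43.2%, the mRNA vaccine 126/239 = 52.7% → the mRNA vaccine
The protein-subunit vaccine wins each age group but the mRNA vaccine wins overall — the comparison reverses. The protein-subunit vaccine's recipients skew toward 65-plus, which has a lower base rate.

Yes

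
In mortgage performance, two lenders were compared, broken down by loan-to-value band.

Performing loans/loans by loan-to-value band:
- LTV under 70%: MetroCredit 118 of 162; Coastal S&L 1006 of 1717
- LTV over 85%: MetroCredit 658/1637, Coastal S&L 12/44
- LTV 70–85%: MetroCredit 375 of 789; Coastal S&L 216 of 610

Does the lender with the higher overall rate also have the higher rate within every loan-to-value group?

No

LTV under 70%: MetroCredit 118/162 = 72.8%, Coastal S&L 1006/1717 = 58.6% → MetroCredit
LTV over 85%: MetroCredit 658/1637 = 40.2%, Coastal S&L 12/44 = 27.3% → MetroCredit
LTV 70–85%: MetroCredit 375/789 = 47.5%, Coastal S&L 216/610 = 35.4% → MetroCredit
Overall: MetroCredit 1151/2588 = 44.5%, Coastal S&L 1234/2371 = 52.0% → Coastal S&L
MetroCredit wins each loan-to-value group but Coastal S&L wins overall — the comparison reverses. MetroCredit's loans skew toward LTV over 85%, which has a lower base rate.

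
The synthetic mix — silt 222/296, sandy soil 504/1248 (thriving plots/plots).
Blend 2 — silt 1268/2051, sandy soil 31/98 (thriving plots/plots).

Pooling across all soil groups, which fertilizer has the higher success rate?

Silt: the synthetic mix 222/296 = 75.0%, Blend 2 1268/2051 = 61.8% → the synthetic mix
Sandy soil: the synthetic mix 504/1248 = 40.4%, Blend 2 31/98 = 31.6% → the synthetic mix
Overall: the synthetic mix 726/1544 = 47.0%, Blend 2 1299/2149 = 60.4% → Blend 2
(The synthetic mix wins every soil group but Blend 2 wins overall — the synthetic mix's plots skew toward the low-rate sandy soil group.)

Blend 2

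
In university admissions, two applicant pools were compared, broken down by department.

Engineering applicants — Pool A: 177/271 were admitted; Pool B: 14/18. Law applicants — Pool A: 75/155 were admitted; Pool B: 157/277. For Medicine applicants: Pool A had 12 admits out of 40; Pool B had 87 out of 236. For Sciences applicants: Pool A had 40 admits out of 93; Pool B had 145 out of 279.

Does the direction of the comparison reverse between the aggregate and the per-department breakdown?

Engineering: Pool A 177/271 = 65.3%, Pool B 14/18 = 77.8% → Pool B
Law: Pool A 75/155 = 48.4%, Pool B 157/277 = 56.7% → Pool B
Medicine: Pool A 12/40 = 30.0%, Pool B 87/236 = 36.9% → Pool B
Sciences: Pool A 40/93 = 43.0%, Pool B 145/279 = 52.0% → Pool B
Overall: Pool A 304/559 = 54.4%, Pool B 403/810 = 49.8% → Pool A
Pool B wins each department group but Pool A wins overall — the comparison reverses. Pool B's applicants skew toward Medicine, which has a lower base rate.

Yes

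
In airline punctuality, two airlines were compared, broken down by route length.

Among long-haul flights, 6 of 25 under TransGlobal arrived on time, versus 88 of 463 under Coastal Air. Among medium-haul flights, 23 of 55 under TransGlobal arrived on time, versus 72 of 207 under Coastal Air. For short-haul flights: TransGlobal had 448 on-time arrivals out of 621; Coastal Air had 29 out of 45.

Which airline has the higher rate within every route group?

Long-haul: TransGlobal 6/25 = 24.0%, Coastal Air 88/463 = 19.0% → TransGlobal
Medium-haul: TransGlobal 23/55 = 41.8%, Coastal Air 72/207 = 34.8% → TransGlobal
Short-haul: TransGlobal 448/621 = 72.1%, Coastal Air 29/45 = 64.4% → TransGlobal
TransGlobal has the higher rate in all 3 groups.

TransGlobal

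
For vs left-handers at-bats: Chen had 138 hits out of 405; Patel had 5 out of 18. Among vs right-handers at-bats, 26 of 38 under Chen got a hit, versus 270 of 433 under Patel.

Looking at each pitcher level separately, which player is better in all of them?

Chen

Vs left-handers: Chen 138/405 = 34.1%, Patel 5/18 = 27.8% → Chen
Vs right-handers: Chen 26/38 = 68.4%, Patel 270/433 = 62.4% → Chen
Chen has the higher rate in both groups.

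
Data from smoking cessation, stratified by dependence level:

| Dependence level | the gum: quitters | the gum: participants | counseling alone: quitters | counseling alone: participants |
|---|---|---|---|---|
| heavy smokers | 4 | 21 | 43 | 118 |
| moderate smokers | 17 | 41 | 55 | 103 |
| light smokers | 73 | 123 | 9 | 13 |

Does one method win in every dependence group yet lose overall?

Heavy smokers: the gum 4/21 = 19.0%, counseling alone 43/118 = 36.4% → counseling alone
Moderate smokers: the gum 17/41 = 41.5%, counseling alone 55/103 = 53.4% → counseling alone
Light smokers: the gum 73/123 = 59.3%, counseling alone 9/13 = 69.2% → counseling alone
Overall: the gum 94/185 = 50.8%, counseling alone 107/234 = 45.7% → the gum
Counseling alone wins each dependence group but the gum wins overall — the comparison reverses. Counseling alone's participants skew toward heavy smokers, which has a lower base rate.

Yes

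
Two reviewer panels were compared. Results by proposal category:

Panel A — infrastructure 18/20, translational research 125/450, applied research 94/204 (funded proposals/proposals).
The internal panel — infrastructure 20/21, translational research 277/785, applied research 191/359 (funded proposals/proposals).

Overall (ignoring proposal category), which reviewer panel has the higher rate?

the internal panel

Infrastructure: Panel A 18/20 = 90.0%, the internal panel 20/21 = 95.2% → the internal panel
Translational research: Panel A 125/450 = 27.8%, the internal panel 277/785 = 35.3% → the internal panel
Applied research: Panel A 94/204 = 46.1%, the internal panel 191/359 = 53.2% → the internal panel
Overall: Panel A 237/674 = 35.2%, the internal panel 488/1165 = 41.9% → the internal panel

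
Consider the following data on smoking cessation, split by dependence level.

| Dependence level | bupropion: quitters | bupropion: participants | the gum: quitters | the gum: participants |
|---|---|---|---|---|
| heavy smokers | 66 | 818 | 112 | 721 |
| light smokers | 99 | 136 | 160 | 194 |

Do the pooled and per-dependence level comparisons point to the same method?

Heavy smokers: bupropion 66/818 = 8.1%, the gum 112/721 = 15.5% → the gum
Light smokers: bupropion 99/136 = 72.8%, the gum 160/194 = 82.5% → the gum
Overall: bupropion 165/954 = 17.3%, the gum 272/915 = 29.7% → the gum
The gum wins overall and in every dependence group — no reversal.

Yes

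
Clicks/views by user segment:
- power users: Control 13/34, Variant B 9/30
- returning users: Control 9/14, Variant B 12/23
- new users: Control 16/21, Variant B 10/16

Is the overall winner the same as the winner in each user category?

Power users: Control 13/34 = 38.2%, Variant B 9/30 = 30.0% → Control
Returning users: Control 9/14 = 64.3%, Variant B 12/23 = 52.2% → Control
New users: Control 16/21 = 76.2%, Variant B 10/16 = 62.5% → Control
Overall: Control 38/69 = 55.1%, Variant B 31/69 = 44.9% → Control
Control wins overall and in every user group — no reversal.

Yes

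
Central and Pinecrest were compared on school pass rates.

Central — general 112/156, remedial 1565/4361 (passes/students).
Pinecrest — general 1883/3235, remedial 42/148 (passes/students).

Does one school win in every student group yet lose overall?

Yes

General: Central 112/156 = 71.8%, Pinecrest 1883/3235 = 58.2% → Central
Remedial: Central 1565/4361 = 35.9%, Pinecrest 42/148 = 28.4% → Central
Overall: Central 1677/4517 = 37.1%, Pinecrest 1925/3383 = 56.9% → Pinecrest
Central wins each student group but Pinecrest wins overall — the comparison reverses. Central's students skew toward remedial, which has a lower base rate.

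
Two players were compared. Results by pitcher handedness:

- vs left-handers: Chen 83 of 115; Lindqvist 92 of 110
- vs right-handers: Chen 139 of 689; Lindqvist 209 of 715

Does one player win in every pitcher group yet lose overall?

No

Vs left-handers: Chen 83/115 = 72.2%, Lindqvist 92/110 = 83.6% → Lindqvist
Vs right-handers: Chen 139/689 = 20.2%, Lindqvist 209/715 = 29.2% → Lindqvist
Overall: Chen 222/804 = 27.6%, Lindqvist 301/825 = 36.5% → Lindqvist
Lindqvist wins overall and in every pitcher group — no reversal.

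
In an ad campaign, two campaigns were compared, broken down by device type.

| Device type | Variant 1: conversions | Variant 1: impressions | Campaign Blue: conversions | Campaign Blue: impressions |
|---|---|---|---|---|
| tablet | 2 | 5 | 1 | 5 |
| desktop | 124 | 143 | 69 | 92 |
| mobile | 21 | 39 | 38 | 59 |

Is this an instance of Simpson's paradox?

No

Tablet: Variant 1 2/5 = 40.0%, Campaign Blue 1/5 = 20.0% → Variant 1
Desktop: Variant 1 124/143 = 86.7%, Campaign Blue 69/92 = 75.0% → Variant 1
Mobile: Variant 1 21/39 = 53.8%, Campaign Blue 38/59 = 64.4% → Campaign Blue
Overall: Variant 1 147/187 = 78.6%, Campaign Blue 108/156 = 69.2% → Variant 1
Neither sweeps: Variant 1 wins 2 of 3 groups, Campaign Blue wins 1. Variant 1 wins overall but not every group — no Simpson reversal.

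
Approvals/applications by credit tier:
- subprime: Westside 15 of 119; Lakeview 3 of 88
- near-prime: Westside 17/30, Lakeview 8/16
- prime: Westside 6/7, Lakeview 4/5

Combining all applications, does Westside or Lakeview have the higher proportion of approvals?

Subprime: Westside 15/119 = 12.6%, Lakeview 3/88 = 3.4% → Westside
Near-prime: Westside 17/30 = 56.7%, Lakeview 8/16 = 50.0% → Westside
Prime: Westside 6/7 = 85.7%, Lakeview 4/5 = 80.0% → Westside
Overall: Westside 38/156 = 24.4%, Lakeview 15/109 = 13.8% → Westside

Westside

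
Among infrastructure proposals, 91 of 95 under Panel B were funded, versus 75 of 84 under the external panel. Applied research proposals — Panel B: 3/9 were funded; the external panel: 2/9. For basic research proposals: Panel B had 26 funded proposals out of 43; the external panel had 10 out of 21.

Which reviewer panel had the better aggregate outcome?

Panel B

Infrastructure: Panel B 91/95 = 95.8%, the external panel 75/84 = 89.3% → Panel B
Applied research: Panel B 3/9 = 33.3%, the external panel 2/9 = 22.2% → Panel B
Basic research: Panel B 26/43 = 60.5%, the external panel 10/21 = 47.6% → Panel B
Overall: Panel B 120/147 = 81.6%, the external panel 87/114 = 76.3% → Panel B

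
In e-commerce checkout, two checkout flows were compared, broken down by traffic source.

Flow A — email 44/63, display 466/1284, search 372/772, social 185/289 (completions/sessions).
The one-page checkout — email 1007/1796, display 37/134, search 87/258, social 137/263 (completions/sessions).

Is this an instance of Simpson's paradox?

Email: Flow A 44/63 = 69.8%, the one-page checkout 1007/1796 = 56.1% → Flow A
Display: Flow A 466/1284 = 36.3%, the one-page checkout 37/134 = 27.6% → Flow A
Search: Flow A 372/772 = 48.2%, the one-page checkout 87/258 = 33.7% → Flow A
Social: Flow A 185/289 = 64.0%, the one-page checkout 137/263 = 52.1% → Flow A
Overall: Flow A 1067/2408 = 44.3%, the one-page checkout 1268/2451 = 51.7% → the one-page checkout
Flow A wins each traffic group but the one-page checkout wins overall — the comparison reverses. Flow A's sessions skew toward display, which has a lower base rate.

Yes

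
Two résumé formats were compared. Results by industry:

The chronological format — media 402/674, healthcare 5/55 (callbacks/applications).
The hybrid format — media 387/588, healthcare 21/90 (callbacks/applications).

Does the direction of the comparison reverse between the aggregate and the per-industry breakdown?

Media: the chronological format 402/674 = 59.6%, the hybrid format 387/588 = 65.8% → the hybrid format
Healthcare: the chronological format 5/55 = 9.1%, the hybrid format 21/90 = 23.3% → the hybrid format
Overall: the chronological format 407/729 = 55.8%, the hybrid format 408/678 = 60.2% → the hybrid format
The hybrid format wins overall and in every industry group — no reversal.

No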